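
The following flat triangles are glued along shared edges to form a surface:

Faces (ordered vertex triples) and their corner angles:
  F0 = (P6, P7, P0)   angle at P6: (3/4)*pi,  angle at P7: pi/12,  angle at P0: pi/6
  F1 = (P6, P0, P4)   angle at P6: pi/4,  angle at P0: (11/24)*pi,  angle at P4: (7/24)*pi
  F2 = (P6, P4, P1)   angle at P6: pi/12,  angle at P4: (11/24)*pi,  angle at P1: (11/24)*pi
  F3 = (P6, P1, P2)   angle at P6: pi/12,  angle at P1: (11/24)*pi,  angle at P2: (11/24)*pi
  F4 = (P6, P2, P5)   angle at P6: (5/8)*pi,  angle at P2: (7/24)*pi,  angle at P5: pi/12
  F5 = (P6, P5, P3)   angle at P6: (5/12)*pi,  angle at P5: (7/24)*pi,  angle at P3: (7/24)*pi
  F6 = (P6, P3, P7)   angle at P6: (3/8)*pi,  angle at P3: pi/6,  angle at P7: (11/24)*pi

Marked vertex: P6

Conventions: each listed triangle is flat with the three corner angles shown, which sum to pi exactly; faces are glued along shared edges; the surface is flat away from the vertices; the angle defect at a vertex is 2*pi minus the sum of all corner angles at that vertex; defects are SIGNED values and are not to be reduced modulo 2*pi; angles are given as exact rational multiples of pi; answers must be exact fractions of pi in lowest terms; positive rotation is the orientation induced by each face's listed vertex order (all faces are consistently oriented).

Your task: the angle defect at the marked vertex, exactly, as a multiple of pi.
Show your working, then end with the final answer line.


Sum of corner angles at P6: (31/12)*pi
defect = 2*pi - (31/12)*pi

Answer: defect(P6) = (-7/12)*pi


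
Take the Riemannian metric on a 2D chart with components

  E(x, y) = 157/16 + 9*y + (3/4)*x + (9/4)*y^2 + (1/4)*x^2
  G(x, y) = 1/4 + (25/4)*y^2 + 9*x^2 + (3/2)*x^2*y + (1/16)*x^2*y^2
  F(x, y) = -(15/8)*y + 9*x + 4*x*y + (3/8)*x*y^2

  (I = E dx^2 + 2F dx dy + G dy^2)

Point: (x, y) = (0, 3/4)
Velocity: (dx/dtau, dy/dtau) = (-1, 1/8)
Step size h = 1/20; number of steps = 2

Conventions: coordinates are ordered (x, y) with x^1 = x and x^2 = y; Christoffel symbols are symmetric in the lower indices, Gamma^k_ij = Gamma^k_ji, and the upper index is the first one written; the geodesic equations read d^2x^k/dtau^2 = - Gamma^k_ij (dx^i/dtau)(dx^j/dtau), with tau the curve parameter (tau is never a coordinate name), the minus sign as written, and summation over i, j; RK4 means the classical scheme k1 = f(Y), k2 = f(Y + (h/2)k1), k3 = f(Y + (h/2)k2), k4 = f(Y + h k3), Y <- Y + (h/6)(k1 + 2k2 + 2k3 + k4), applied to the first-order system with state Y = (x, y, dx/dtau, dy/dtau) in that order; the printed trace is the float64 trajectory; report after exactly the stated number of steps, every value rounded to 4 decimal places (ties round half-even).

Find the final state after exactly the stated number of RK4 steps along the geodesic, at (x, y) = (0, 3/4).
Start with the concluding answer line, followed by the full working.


Answer: x = -0.1007, y = 0.7541, dx/dtau = -1.0187, dy/dtau = -0.0460

f(Y) = (dx/dtau, dy/dtau, -Gamma^x_ij Y'^i Y'^j, -Gamma^y_ij Y'^i Y'^j) with the Gammas evaluated at the stage position; h = 0.050000; intermediate values shown to 6 dp
step 0: x = 0.0000, y = 0.7500, dx/dtau = -1.0000, dy/dtau = 0.1250
step 1:
  k1: at (x, y) = (0.000000, 0.750000), (dx/dtau, dy/dtau) = (-1.000000, 0.125000); Gamma_xxx = 0.151674, Gamma_xxy = 0.357598, Gamma_xyy = -0.007194, Gamma_yxx = 1.656227, Gamma_yxy = 0.133543, Gamma_yyy = 1.242127; k1 = (-1.000000, 0.125000, -0.062163, -1.642249)
  k2: at (x, y) = (-0.025000, 0.753125), (dx/dtau, dy/dtau) = (-1.001554, 0.083944); Gamma_xxx = 0.181225, Gamma_xxy = 0.356121, Gamma_xyy = 0.022975, Gamma_yxx = 1.668352, Gamma_yxy = 0.094071, Gamma_yyy = 1.248770; k2 = (-1.001554, 0.083944, -0.122069, -1.666523)
  k3: at (x, y) = (-0.025039, 0.752099), (dx/dtau, dy/dtau) = (-1.003052, 0.083337); Gamma_xxx = 0.181563, Gamma_xxy = 0.356242, Gamma_xyy = 0.023037, Gamma_yxx = 1.672043, Gamma_yxy = 0.094124, Gamma_yyy = 1.250271; k3 = (-1.003052, 0.083337, -0.123275, -1.675211)
  k4: at (x, y) = (-0.050153, 0.754167), (dx/dtau, dy/dtau) = (-1.006164, 0.041239); Gamma_xxx = 0.212038, Gamma_xxy = 0.353436, Gamma_xyy = 0.053780, Gamma_yxx = 1.687297, Gamma_yxy = 0.053957, Gamma_yyy = 1.259560; k4 = (-1.006164, 0.041239, -0.185420, -1.705825)
  Y <- Y + (h/6)(k1 + 2k2 + 2k3 + k4): x = -0.0501, y = 0.7542, dx/dtau = -1.0062, dy/dtau = 0.0414
step 2:
  k1: at (x, y) = (-0.050128, 0.754173), (dx/dtau, dy/dtau) = (-1.006152, 0.041404); Gamma_xxx = 0.212005, Gamma_xxy = 0.353439, Gamma_xyy = 0.053749, Gamma_yxx = 1.687251, Gamma_yxy = 0.053996, Gamma_yyy = 1.259538; k1 = (-1.006152, 0.041404, -0.185266, -1.705736)
  k2: at (x, y) = (-0.075282, 0.755208), (dx/dtau, dy/dtau) = (-1.010784, -0.001240); Gamma_xxx = 0.243431, Gamma_xxy = 0.349253, Gamma_xyy = 0.085116, Gamma_yxx = 1.705572, Gamma_yxy = 0.013100, Gamma_yyy = 1.271481; k2 = (-1.010784, -0.001240, -0.249585, -1.742591)
  k3: at (x, y) = (-0.075398, 0.754142), (dx/dtau, dy/dtau) = (-1.012392, -0.002161); Gamma_xxx = 0.244050, Gamma_xxy = 0.349343, Gamma_xyy = 0.085363, Gamma_yxx = 1.709615, Gamma_yxy = 0.012831, Gamma_yyy = 1.273142; k3 = (-1.012392, -0.002161, -0.251665, -1.752310)
  k4: at (x, y) = (-0.100748, 0.754065), (dx/dtau, dy/dtau) = (-1.018735, -0.046212); Gamma_xxx = 0.276981, Gamma_xxy = 0.343646, Gamma_xyy = 0.117807, Gamma_yxx = 1.731679, Gamma_yxy = -0.029431, Gamma_yyy = 1.288116; k4 = (-1.018735, -0.046212, -0.320065, -1.797155)
  Y <- Y + (h/6)(k1 + 2k2 + 2k3 + k4): x = -0.1007, y = 0.7541, dx/dtau = -1.0187, dy/dtau = -0.0460


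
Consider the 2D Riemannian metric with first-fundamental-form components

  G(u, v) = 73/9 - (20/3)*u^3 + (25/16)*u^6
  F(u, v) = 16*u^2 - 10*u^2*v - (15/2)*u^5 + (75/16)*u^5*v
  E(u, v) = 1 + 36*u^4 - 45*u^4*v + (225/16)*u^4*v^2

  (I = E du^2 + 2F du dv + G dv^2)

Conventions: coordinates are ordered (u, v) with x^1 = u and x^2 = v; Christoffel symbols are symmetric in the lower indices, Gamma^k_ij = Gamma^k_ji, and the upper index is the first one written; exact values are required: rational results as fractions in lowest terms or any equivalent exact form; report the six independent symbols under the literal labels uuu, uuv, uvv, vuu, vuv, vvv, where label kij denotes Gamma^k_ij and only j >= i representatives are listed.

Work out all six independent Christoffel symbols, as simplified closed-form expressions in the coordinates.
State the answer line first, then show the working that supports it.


Answer: Gamma_uuu = (4050*u^3*v^2 - 12960*u^3*v + 10368*u^3)/(225*u^6 + 2025*u^4*v^2 - 6480*u^4*v + 5184*u^4 - 960*u^3 + 1168), Gamma_uuv = (2025*u^4*v - 3240*u^4)/(225*u^6 + 2025*u^4*v^2 - 6480*u^4*v + 5184*u^4 - 960*u^3 + 1168), Gamma_uvv = 0, Gamma_vuu = (1350*u^4*v - 2160*u^4 - 2880*u*v + 4608*u)/(225*u^6 + 2025*u^4*v^2 - 6480*u^4*v + 5184*u^4 - 960*u^3 + 1168), Gamma_vuv = (675*u^5 - 1440*u^2)/(225*u^6 + 2025*u^4*v^2 - 6480*u^4*v + 5184*u^4 - 960*u^3 + 1168), Gamma_vvv = 0

E = 1 + 36*u^4 - 45*u^4*v + (225/16)*u^4*v^2; F = 16*u^2 - 10*u^2*v - (15/2)*u^5 + (75/16)*u^5*v; G = 73/9 - (20/3)*u^3 + (25/16)*u^6
Gamma^k_ij = (1/2) g^{kl} (d_i g_jl + d_j g_il - d_l g_ij), with g^inv = (1/(EG-F^2)) [[G, -F], [-F, E]]
first partials: E_u = 144*u^3 - 180*u^3*v + (225/4)*u^3*v^2, E_v = -45*u^4 + (225/8)*u^4*v, F_u = 32*u - 20*u*v - (75/2)*u^4 + (375/16)*u^4*v, F_v = -10*u^2 + (75/16)*u^5, G_u = -20*u^2 + (75/8)*u^5, G_v = 0
D = EG - F^2 = 73/9 - (20/3)*u^3 + 36*u^4 - 45*u^4*v + (225/16)*u^4*v^2 + (25/16)*u^6
expanded: Gamma^u_uu = (G E_u - 2F F_u + F E_v)/(2D), Gamma^u_uv = (G E_v - F G_u)/(2D), Gamma^u_vv = (2G F_v - G G_u - F G_v)/(2D), Gamma^v_uu = (2E F_u - E E_v - F E_u)/(2D), Gamma^v_uv = (E G_u - F E_v)/(2D), Gamma^v_vv = (E G_v - 2F F_v + F G_u)/(2D); substitute and cancel common factors


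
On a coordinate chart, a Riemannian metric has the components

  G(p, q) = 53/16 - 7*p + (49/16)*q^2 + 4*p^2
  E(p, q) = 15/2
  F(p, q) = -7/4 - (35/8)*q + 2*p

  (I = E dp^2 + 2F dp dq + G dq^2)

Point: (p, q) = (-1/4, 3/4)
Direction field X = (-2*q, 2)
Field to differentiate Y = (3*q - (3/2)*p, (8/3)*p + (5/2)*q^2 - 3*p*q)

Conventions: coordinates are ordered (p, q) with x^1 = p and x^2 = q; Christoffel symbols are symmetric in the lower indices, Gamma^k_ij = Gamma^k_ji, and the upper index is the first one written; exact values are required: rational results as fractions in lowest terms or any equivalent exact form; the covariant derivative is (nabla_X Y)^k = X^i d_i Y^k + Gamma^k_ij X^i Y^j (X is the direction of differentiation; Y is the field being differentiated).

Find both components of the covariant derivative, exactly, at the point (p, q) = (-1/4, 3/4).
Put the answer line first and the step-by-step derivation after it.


Answer: (nabla_X Y)^p = 325277/77832, (nabla_X Y)^q = 72551/25944

E = 15/2, F = -177/32, G = 1801/256 at the point
E_p = 0, E_q = 0, F_p = 2, F_q = -35/8, G_p = -9, G_q = 147/32
EG - F^2 = 22701/1024;  g^inv = (1024/22701) * [[1801/256, 177/32], [177/32, 15/2]]
first-kind symbols [ij,l] = (1/2)(d_i g_jl + d_j g_il - d_l g_ij): [pp,p] = E_p/2 = 0, [pp,q] = F_p - E_q/2 = 2, [pq,p] = E_q/2 = 0, [pq,q] = G_p/2 = -9/2, [qq,p] = F_q - G_p/2 = 1/8, [qq,q] = G_q/2 = 147/64
Gamma^p_ij = (G*[ij,p] - F*[ij,q])/(EG - F^2), Gamma^q_ij = (E*[ij,q] - F*[ij,p])/(EG - F^2)
Gamma_ppp = 3776/7567, Gamma_ppq = -8496/7567, Gamma_pqq = 13910/22701, Gamma_qpp = 5120/7567, Gamma_qpq = -11520/7567, Gamma_qqq = 6116/7567
X = (-3/2, 2), Y = (21/8, 125/96) at the point


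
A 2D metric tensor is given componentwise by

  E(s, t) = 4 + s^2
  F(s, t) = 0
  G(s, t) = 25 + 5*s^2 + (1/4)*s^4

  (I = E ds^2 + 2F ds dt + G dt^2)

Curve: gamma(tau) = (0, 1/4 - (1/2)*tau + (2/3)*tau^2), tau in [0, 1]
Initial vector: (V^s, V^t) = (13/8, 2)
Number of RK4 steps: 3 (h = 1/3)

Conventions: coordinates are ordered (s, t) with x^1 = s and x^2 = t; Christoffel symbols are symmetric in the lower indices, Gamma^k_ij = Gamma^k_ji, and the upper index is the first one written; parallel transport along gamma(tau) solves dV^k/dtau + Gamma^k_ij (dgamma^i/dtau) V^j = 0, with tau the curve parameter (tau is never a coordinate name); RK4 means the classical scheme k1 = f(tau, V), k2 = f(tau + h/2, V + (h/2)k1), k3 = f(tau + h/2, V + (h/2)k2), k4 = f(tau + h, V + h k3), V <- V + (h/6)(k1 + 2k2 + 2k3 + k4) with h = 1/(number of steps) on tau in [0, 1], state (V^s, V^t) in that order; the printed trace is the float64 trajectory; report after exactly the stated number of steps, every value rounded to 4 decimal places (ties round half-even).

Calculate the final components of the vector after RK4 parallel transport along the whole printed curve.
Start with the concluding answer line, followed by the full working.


Answer: V^s = 1.6250, V^t = 2.0000

gamma'(tau) = (0, -1/2 + (4/3)*tau); f(tau, V)^k = -Gamma^k_ij(gamma(tau)) gamma'^i(tau) V^j; h = 1/3; intermediate values shown to 6 dp
curve data and Christoffel symbols at the stage parameters:
  tau = 0.000000: gamma = (0.000000, 0.250000), gamma' = (0.000000, -0.500000); Gamma_sss = 0.000000, Gamma_sst = 0.000000, Gamma_stt = 0.000000, Gamma_tss = 0.000000, Gamma_tst = 0.000000, Gamma_ttt = 0.000000
  tau = 0.166667: gamma = (0.000000, 0.185185), gamma' = (0.000000, -0.277778); Gamma_sss = 0.000000, Gamma_sst = 0.000000, Gamma_stt = 0.000000, Gamma_tss = 0.000000, Gamma_tst = 0.000000, Gamma_ttt = 0.000000
  tau = 0.333333: gamma = (0.000000, 0.157407), gamma' = (0.000000, -0.055556); Gamma_sss = 0.000000, Gamma_sst = 0.000000, Gamma_stt = 0.000000, Gamma_tss = 0.000000, Gamma_tst = 0.000000, Gamma_ttt = 0.000000
  tau = 0.500000: gamma = (0.000000, 0.166667), gamma' = (0.000000, 0.166667); Gamma_sss = 0.000000, Gamma_sst = 0.000000, Gamma_stt = 0.000000, Gamma_tss = 0.000000, Gamma_tst = 0.000000, Gamma_ttt = 0.000000
  tau = 0.666667: gamma = (0.000000, 0.212963), gamma' = (0.000000, 0.388889); Gamma_sss = 0.000000, Gamma_sst = 0.000000, Gamma_stt = 0.000000, Gamma_tss = 0.000000, Gamma_tst = 0.000000, Gamma_ttt = 0.000000
  tau = 0.833333: gamma = (0.000000, 0.296296), gamma' = (0.000000, 0.611111); Gamma_sss = 0.000000, Gamma_sst = 0.000000, Gamma_stt = 0.000000, Gamma_tss = 0.000000, Gamma_tst = 0.000000, Gamma_ttt = 0.000000
  tau = 1.000000: gamma = (0.000000, 0.416667), gamma' = (0.000000, 0.833333); Gamma_sss = 0.000000, Gamma_sst = 0.000000, Gamma_stt = 0.000000, Gamma_tss = 0.000000, Gamma_tst = 0.000000, Gamma_ttt = 0.000000
step 0: V^s = 1.6250, V^t = 2.0000
step 1: k1 = (0.000000, 0.000000), k2 = (0.000000, 0.000000), k3 = (0.000000, 0.000000), k4 = (0.000000, 0.000000); V <- V + (h/6)(k1 + 2k2 + 2k3 + k4): V^s = 1.6250, V^t = 2.0000
step 2: k1 = (0.000000, 0.000000), k2 = (0.000000, 0.000000), k3 = (0.000000, 0.000000), k4 = (0.000000, 0.000000); V <- V + (h/6)(k1 + 2k2 + 2k3 + k4): V^s = 1.6250, V^t = 2.0000
step 3: k1 = (0.000000, 0.000000), k2 = (0.000000, 0.000000), k3 = (0.000000, 0.000000), k4 = (0.000000, 0.000000); V <- V + (h/6)(k1 + 2k2 + 2k3 + k4): V^s = 1.6250, V^t = 2.0000


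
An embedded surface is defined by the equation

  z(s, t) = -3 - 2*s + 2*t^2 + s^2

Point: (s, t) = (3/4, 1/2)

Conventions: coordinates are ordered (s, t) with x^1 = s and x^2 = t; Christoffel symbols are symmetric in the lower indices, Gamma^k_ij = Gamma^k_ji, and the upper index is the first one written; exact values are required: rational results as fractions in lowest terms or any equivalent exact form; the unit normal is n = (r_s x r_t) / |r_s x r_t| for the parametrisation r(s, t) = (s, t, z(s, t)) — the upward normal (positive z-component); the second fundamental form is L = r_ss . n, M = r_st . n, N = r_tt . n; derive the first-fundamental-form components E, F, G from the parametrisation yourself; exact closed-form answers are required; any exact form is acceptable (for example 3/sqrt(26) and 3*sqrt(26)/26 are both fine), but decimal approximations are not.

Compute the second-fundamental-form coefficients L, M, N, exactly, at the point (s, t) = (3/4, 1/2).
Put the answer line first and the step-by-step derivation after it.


Answer: L = 4*sqrt(21)/21, M = 0, N = 8*sqrt(21)/21

z_s = -1/2, z_t = 2, z_ss = 2, z_st = 0, z_tt = 4
E = 5/4, F = -1, G = 5; answer radicand W^2 = 21/4
unnormalised second-form numerators: l = 2, m = 0, n = 4; L = l/sqrt(21/4), and similarly M = m/sqrt(W^2), N = n/sqrt(W^2)


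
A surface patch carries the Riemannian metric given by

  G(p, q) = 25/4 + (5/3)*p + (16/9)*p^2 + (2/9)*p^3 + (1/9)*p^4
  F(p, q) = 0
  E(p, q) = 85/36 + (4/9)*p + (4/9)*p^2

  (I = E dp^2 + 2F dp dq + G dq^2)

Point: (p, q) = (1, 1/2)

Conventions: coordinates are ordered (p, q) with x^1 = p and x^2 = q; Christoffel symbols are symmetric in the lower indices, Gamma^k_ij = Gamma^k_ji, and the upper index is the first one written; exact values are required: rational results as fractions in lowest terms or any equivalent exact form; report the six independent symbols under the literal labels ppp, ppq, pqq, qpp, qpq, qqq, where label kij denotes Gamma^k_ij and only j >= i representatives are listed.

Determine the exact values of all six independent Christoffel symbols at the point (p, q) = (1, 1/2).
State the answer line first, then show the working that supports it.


Answer: Gamma_ppp = 8/39, Gamma_ppq = 0, Gamma_pqq = -38/39, Gamma_qpp = 0, Gamma_qpq = 6/19, Gamma_qqq = 0

E = 13/4, F = 0, G = 361/36 at the point
E_p = 4/3, E_q = 0, F_p = 0, F_q = 0, G_p = 19/3, G_q = 0
EG - F^2 = 4693/144;  g^inv = (144/4693) * [[361/36, 0], [0, 13/4]]
first-kind symbols [ij,l] = (1/2)(d_i g_jl + d_j g_il - d_l g_ij): [pp,p] = E_p/2 = 2/3, [pp,q] = F_p - E_q/2 = 0, [pq,p] = E_q/2 = 0, [pq,q] = G_p/2 = 19/6, [qq,p] = F_q - G_p/2 = -19/6, [qq,q] = G_q/2 = 0
Gamma^p_ij = (G*[ij,p] - F*[ij,q])/(EG - F^2), Gamma^q_ij = (E*[ij,q] - F*[ij,p])/(EG - F^2)


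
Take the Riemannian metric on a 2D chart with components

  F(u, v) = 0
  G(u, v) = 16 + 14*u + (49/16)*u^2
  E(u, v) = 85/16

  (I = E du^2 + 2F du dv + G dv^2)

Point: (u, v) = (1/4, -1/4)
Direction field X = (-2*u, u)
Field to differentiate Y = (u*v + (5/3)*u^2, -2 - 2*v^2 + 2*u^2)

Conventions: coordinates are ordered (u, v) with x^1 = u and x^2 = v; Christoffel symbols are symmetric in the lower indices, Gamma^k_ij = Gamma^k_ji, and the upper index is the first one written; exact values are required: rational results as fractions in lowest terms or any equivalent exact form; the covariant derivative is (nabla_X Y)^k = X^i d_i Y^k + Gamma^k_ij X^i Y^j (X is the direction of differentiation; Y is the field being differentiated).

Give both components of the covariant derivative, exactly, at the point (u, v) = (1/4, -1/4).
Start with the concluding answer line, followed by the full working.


Answer: (nabla_X Y)^u = 2047/4080, (nabla_X Y)^v = 253/1704

E = 85/16, F = 0, G = 5041/256 at the point
E_u = 0, E_v = 0, F_u = 0, F_v = 0, G_u = 497/32, G_v = 0
EG - F^2 = 428485/4096;  g^inv = (4096/428485) * [[5041/256, 0], [0, 85/16]]
first-kind symbols [ij,l] = (1/2)(d_i g_jl + d_j g_il - d_l g_ij): [uu,u] = E_u/2 = 0, [uu,v] = F_u - E_v/2 = 0, [uv,u] = E_v/2 = 0, [uv,v] = G_u/2 = 497/64, [vv,u] = F_v - G_u/2 = -497/64, [vv,v] = G_v/2 = 0
Gamma^u_ij = (G*[ij,u] - F*[ij,v])/(EG - F^2), Gamma^v_ij = (E*[ij,v] - F*[ij,u])/(EG - F^2)
Gamma_uuu = 0, Gamma_uuv = 0, Gamma_uvv = -497/340, Gamma_vuu = 0, Gamma_vuv = 28/71, Gamma_vvv = 0
X = (-1/2, 1/4), Y = (1/24, -2) at the point


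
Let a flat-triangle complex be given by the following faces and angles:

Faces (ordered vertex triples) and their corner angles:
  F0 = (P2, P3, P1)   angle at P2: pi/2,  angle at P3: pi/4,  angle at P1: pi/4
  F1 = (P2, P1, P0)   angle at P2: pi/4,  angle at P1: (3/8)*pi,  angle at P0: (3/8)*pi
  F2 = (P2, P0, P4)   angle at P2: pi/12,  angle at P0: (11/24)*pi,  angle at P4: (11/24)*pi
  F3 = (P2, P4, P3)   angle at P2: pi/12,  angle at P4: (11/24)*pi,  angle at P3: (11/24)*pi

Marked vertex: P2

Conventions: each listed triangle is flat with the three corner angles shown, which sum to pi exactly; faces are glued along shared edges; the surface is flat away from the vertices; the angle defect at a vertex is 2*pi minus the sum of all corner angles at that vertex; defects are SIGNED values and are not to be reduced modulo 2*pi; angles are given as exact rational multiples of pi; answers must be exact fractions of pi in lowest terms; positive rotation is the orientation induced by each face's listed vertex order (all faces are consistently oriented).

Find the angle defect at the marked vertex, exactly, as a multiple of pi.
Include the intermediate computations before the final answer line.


Sum of corner angles at P2: (11/12)*pi
defect = 2*pi - (11/12)*pi

Answer: defect(P2) = (13/12)*pi


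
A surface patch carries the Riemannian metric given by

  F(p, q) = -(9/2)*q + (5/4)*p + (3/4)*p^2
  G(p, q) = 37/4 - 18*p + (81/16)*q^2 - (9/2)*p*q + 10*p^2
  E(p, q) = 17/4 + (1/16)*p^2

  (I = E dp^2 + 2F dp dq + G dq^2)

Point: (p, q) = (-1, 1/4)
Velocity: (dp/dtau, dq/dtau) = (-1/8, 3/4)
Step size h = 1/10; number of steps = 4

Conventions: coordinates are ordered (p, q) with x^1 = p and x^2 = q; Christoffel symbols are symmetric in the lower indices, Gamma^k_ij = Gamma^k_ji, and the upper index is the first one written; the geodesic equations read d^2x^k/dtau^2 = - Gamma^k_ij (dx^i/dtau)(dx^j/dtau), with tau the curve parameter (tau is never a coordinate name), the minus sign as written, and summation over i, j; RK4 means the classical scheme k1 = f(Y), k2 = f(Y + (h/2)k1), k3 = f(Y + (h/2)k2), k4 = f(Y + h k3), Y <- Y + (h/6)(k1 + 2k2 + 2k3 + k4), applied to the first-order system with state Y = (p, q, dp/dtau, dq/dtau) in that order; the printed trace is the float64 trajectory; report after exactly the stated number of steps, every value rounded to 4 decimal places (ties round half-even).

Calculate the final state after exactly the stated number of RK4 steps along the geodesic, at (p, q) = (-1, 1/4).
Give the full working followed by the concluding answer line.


f(Y) = (dp/dtau, dq/dtau, -Gamma^p_ij Y'^i Y'^j, -Gamma^q_ij Y'^i Y'^j) with the Gammas evaluated at the stage position; h = 0.100000; intermediate values shown to 6 dp
step 0: p = -1.0000, q = 0.2500, dp/dtau = -0.1250, dq/dtau = 0.7500
step 1:
  k1: at (p, q) = (-1.000000, 0.250000), (dp/dtau, dq/dtau) = (-0.125000, 0.750000); Gamma_ppp = -0.017200, Gamma_ppq = -0.193581, Gamma_pqq = 3.583707, Gamma_qpp = -0.007184, Gamma_qpq = -0.513733, Gamma_qqq = 0.241375; k1 = (-0.125000, 0.750000, -2.051863, -0.231986)
  k2: at (p, q) = (-1.006250, 0.287500), (dp/dtau, dq/dtau) = (-0.227593, 0.738401); Gamma_ppp = -0.017665, Gamma_ppq = -0.212908, Gamma_pqq = 3.634616, Gamma_qpp = -0.007423, Gamma_qpq = -0.512417, Gamma_qqq = 0.261000; k2 = (-0.227593, 0.738401, -2.052367, -0.314150)
  k3: at (p, q) = (-1.011380, 0.286920), (dp/dtau, dq/dtau) = (-0.227618, 0.734292); Gamma_ppp = -0.017797, Gamma_ppq = -0.211834, Gamma_pqq = 3.645010, Gamma_qpp = -0.007585, Gamma_qpq = -0.511039, Gamma_qqq = 0.260013; k3 = (-0.227618, 0.734292, -2.035226, -0.310631)
  k4: at (p, q) = (-1.022762, 0.323429), (dp/dtau, dq/dtau) = (-0.328523, 0.718937); Gamma_ppp = -0.018415, Gamma_ppq = -0.229618, Gamma_pqq = 3.707109, Gamma_qpp = -0.007973, Gamma_qpq = -0.508317, Gamma_qqq = 0.278164; k4 = (-0.328523, 0.718937, -2.022573, -0.383030)
  Y <- Y + (h/6)(k1 + 2k2 + 2k3 + k4): p = -1.0227, q = 0.3236, dp/dtau = -0.3292, dq/dtau = 0.7189
step 2:
  k1: at (p, q) = (-1.022732, 0.323572), (dp/dtau, dq/dtau) = (-0.329160, 0.718924); Gamma_ppp = -0.018415, Gamma_ppq = -0.229699, Gamma_pqq = 3.707197, Gamma_qpp = -0.007973, Gamma_qpq = -0.508325, Gamma_qqq = 0.278246; k1 = (-0.329160, 0.718924, -2.022787, -0.383529)
  k2: at (p, q) = (-1.039190, 0.359518), (dp/dtau, dq/dtau) = (-0.430300, 0.699747); Gamma_ppp = -0.019191, Gamma_ppq = -0.246062, Gamma_pqq = 3.780535, Gamma_qpp = -0.008499, Gamma_qpq = -0.504238, Gamma_qqq = 0.295043; k2 = (-0.430300, 0.699747, -1.995750, -0.446547)
  k3: at (p, q) = (-1.044247, 0.358559), (dp/dtau, dq/dtau) = (-0.428948, 0.696596); Gamma_ppp = -0.019321, Gamma_ppq = -0.244687, Gamma_pqq = 3.790136, Gamma_qpp = -0.008646, Gamma_qpq = -0.502905, Gamma_qqq = 0.293745; k3 = (-0.428948, 0.696596, -1.981822, -0.441488)
  k4: at (p, q) = (-1.065627, 0.393232), (dp/dtau, dq/dtau) = (-0.527343, 0.674775); Gamma_ppp = -0.020246, Gamma_ppq = -0.259075, Gamma_pqq = 3.873063, Gamma_qpp = -0.009280, Gamma_qpq = -0.497556, Gamma_qqq = 0.308616; k4 = (-0.527343, 0.674775, -1.942235, -0.492037)
  Y <- Y + (h/6)(k1 + 2k2 + 2k3 + k4): p = -1.0656, q = 0.3933, dp/dtau = -0.5278, dq/dtau = 0.6747
step 3:
  k1: at (p, q) = (-1.065649, 0.393345), (dp/dtau, dq/dtau) = (-0.527830, 0.674730); Gamma_ppp = -0.020247, Gamma_ppq = -0.259130, Gamma_pqq = 3.873235, Gamma_qpp = -0.009281, Gamma_qpq = -0.497551, Gamma_qqq = 0.308672; k1 = (-0.527830, 0.674730, -1.942263, -0.492339)
  k2: at (p, q) = (-1.092041, 0.427082), (dp/dtau, dq/dtau) = (-0.624943, 0.650113); Gamma_ppp = -0.021322, Gamma_ppq = -0.271624, Gamma_pqq = 3.965976, Gamma_qpp = -0.010012, Gamma_qpq = -0.490970, Gamma_qqq = 0.321696; k2 = (-0.624943, 0.650113, -1.888592, -0.531000)
  k3: at (p, q) = (-1.096896, 0.425851), (dp/dtau, dq/dtau) = (-0.622259, 0.648180); Gamma_ppp = -0.021440, Gamma_ppq = -0.270061, Gamma_pqq = 3.974574, Gamma_qpp = -0.010137, Gamma_qpq = -0.489743, Gamma_qqq = 0.320199; k3 = (-0.622259, 0.648180, -1.879415, -0.525664)
  k4: at (p, q) = (-1.127875, 0.458163), (dp/dtau, dq/dtau) = (-0.715771, 0.622163); Gamma_ppp = -0.022634, Gamma_ppq = -0.280359, Gamma_pqq = 4.075071, Gamma_qpp = -0.010924, Gamma_qpq = -0.482151, Gamma_qqq = 0.331053; k4 = (-0.715771, 0.622163, -1.815514, -0.551979)
  Y <- Y + (h/6)(k1 + 2k2 + 2k3 + k4): p = -1.1279, q = 0.4582, dp/dtau = -0.7161, dq/dtau = 0.6221
step 4:
  k1: at (p, q) = (-1.127949, 0.458236), (dp/dtau, dq/dtau) = (-0.716060, 0.622102); Gamma_ppp = -0.022637, Gamma_ppq = -0.280381, Gamma_pqq = 4.075306, Gamma_qpp = -0.010926, Gamma_qpq = -0.482133, Gamma_qqq = 0.331076; k1 = (-0.716060, 0.622102, -1.815381, -0.552073)
  k2: at (p, q) = (-1.163752, 0.489342), (dp/dtau, dq/dtau) = (-0.806829, 0.594499); Gamma_ppp = -0.023946, Gamma_ppq = -0.288515, Gamma_pqq = 4.183948, Gamma_qpp = -0.011762, Gamma_qpq = -0.473539, Gamma_qqq = 0.339794; k2 = (-0.806829, 0.594499, -1.739917, -0.566711)
  k3: at (p, q) = (-1.168291, 0.487961), (dp/dtau, dq/dtau) = (-0.803056, 0.593767); Gamma_ppp = -0.024045, Gamma_ppq = -0.286892, Gamma_pqq = 4.191445, Gamma_qpp = -0.011860, Gamma_qpq = -0.472464, Gamma_qqq = 0.338225; k3 = (-0.803056, 0.593767, -1.735822, -0.562163)
  k4: at (p, q) = (-1.208255, 0.517613), (dp/dtau, dq/dtau) = (-0.889642, 0.565886); Gamma_ppp = -0.025426, Gamma_ppq = -0.292828, Gamma_pqq = 4.306002, Gamma_qpp = -0.012702, Gamma_qpq = -0.463166, Gamma_qqq = 0.344750; k4 = (-0.889642, 0.565886, -1.653615, -0.566694)
  Y <- Y + (h/6)(k1 + 2k2 + 2k3 + k4): p = -1.2084, q = 0.5176, dp/dtau = -0.8897, dq/dtau = 0.5658

Answer: p = -1.2084, q = 0.5176, dp/dtau = -0.8897, dq/dtau = 0.5658


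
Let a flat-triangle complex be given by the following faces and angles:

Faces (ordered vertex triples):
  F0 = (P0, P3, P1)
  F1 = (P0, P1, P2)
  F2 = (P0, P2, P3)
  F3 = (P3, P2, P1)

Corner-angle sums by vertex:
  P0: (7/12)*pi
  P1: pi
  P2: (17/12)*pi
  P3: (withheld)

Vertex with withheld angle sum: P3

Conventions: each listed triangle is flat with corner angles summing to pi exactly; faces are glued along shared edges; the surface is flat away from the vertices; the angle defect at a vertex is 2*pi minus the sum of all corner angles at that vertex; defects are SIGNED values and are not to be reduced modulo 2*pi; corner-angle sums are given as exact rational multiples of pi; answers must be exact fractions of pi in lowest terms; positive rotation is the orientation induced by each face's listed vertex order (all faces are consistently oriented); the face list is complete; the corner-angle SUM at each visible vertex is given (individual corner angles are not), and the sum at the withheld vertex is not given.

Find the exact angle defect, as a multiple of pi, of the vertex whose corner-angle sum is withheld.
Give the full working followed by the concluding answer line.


V = 4, E = 6, F = 4; chi = V - E + F = 2
Gauss-Bonnet: total defect = 2*pi*chi = 4*pi; visible defects sum to 3*pi

Answer: defect(P3) = pi


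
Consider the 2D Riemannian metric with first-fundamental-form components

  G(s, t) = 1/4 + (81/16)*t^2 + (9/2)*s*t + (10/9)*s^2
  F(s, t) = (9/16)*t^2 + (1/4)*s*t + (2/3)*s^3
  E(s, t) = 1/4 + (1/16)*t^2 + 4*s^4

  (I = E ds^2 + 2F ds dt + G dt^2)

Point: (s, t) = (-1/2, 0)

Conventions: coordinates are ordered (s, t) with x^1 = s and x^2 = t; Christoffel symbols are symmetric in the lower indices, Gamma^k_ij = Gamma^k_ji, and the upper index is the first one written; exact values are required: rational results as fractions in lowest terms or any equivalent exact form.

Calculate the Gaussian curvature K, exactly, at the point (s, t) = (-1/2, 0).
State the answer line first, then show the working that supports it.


Answer: K = 6507/1369

E = 1/2, F = -1/12, G = 19/36, EG - F^2 = 37/144 at the point
E_s = -2, E_t = 0, F_s = 1/2, F_t = -1/8, G_s = -10/9, G_t = -9/4
E_tt = 1/8, F_st = 1/4, G_ss = 20/9
The intrinsic route: Brioschi's K = (det M1 - det M2)/(EG - F^2)^2.
M1 = [[-E_tt/2 + F_st - G_ss/2, E_s/2, F_s - E_t/2], [F_t - G_s/2, E, F], [G_t/2, F, G]] = [[-133/144, -1, 1/2], [31/72, 1/2, -1/12], [-9/8, -1/12, 19/36]]; det M1 = 3307/20736
M2 = [[0, E_t/2, G_s/2], [E_t/2, E, F], [G_s/2, F, G]] = [[0, 0, -5/9], [0, 1/2, -1/12], [-5/9, -1/12, 19/36]]; det M2 = -25/162
det M1 - det M2 = 241/768; K = 241/768 / (37/144)^2 = 6507/1369


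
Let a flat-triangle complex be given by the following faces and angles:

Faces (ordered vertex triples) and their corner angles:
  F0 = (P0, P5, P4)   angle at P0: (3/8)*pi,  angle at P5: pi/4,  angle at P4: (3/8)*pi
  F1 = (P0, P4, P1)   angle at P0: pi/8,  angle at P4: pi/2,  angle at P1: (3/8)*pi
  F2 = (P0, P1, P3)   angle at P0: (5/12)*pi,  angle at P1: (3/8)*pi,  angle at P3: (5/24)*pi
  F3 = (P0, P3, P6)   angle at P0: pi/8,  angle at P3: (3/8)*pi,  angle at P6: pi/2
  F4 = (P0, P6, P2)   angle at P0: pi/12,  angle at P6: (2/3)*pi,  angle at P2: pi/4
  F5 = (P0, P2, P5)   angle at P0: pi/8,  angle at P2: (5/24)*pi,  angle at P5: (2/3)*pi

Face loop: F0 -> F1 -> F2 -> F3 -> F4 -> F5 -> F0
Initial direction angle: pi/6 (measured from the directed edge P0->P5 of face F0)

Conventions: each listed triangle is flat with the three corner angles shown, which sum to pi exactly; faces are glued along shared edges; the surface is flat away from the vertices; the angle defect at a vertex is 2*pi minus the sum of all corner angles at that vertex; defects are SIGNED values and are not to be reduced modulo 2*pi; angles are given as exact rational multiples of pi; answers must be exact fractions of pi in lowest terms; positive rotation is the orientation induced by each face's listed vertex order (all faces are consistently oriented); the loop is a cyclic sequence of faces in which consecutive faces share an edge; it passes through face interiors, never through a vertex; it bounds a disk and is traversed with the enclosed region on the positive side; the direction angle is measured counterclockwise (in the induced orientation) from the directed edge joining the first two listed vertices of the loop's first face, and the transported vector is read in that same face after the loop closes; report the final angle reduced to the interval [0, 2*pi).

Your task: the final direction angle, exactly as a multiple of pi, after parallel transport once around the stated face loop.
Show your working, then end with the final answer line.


enclosed vertex P0: corner angles sum to (5/4)*pi, defect = 2*pi - (5/4)*pi = (3/4)*pi
by Gauss-Bonnet the loop rotates the vector by the enclosed defect sum (positive orientation, mod 2*pi)
final angle = pi/6 + (3/4)*pi = (11/12)*pi (mod 2*pi)

Answer: final direction angle = (11/12)*pi


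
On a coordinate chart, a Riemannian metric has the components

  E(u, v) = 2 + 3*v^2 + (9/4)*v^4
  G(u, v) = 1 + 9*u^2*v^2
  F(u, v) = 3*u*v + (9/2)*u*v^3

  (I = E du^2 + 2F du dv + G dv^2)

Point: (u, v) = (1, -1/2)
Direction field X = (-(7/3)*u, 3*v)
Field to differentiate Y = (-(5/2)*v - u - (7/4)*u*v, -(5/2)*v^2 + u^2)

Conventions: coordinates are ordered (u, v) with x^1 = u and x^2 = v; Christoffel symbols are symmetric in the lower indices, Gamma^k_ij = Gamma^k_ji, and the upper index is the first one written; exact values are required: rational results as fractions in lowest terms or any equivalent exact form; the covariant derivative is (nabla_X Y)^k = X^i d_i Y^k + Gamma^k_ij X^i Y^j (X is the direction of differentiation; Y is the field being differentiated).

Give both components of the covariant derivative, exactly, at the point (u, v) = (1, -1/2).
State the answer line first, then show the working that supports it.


Answer: (nabla_X Y)^u = 28597/3948, (nabla_X Y)^v = -35713/3948

E = 185/64, F = -33/16, G = 13/4 at the point
E_u = 0, E_v = -33/8, F_u = -33/16, F_v = 51/8, G_u = 9/2, G_v = -9
EG - F^2 = 329/64;  g^inv = (64/329) * [[13/4, 33/16], [33/16, 185/64]]
first-kind symbols [ij,l] = (1/2)(d_i g_jl + d_j g_il - d_l g_ij): [uu,u] = E_u/2 = 0, [uu,v] = F_u - E_v/2 = 0, [uv,u] = E_v/2 = -33/16, [uv,v] = G_u/2 = 9/4, [vv,u] = F_v - G_u/2 = 33/8, [vv,v] = G_v/2 = -9/2
Gamma^u_ij = (G*[ij,u] - F*[ij,v])/(EG - F^2), Gamma^v_ij = (E*[ij,v] - F*[ij,u])/(EG - F^2)
Gamma_uuu = 0, Gamma_uuv = -132/329, Gamma_uvv = 264/329, Gamma_vuu = 0, Gamma_vuv = 144/329, Gamma_vvv = -288/329
X = (-7/3, -3/2), Y = (9/8, 3/8) at the point


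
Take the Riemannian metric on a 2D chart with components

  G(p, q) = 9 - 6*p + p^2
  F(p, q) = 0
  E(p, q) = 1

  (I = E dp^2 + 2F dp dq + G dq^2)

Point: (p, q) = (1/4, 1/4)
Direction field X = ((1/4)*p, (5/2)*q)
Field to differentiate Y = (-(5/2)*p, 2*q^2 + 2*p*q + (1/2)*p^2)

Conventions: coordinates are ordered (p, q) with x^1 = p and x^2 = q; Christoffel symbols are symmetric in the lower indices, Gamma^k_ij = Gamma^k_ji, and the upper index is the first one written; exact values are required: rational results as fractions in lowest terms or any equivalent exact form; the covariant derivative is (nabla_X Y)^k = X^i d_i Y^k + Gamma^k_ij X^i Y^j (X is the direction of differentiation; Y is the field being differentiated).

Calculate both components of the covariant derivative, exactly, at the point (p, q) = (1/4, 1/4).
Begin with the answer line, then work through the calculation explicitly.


Answer: (nabla_X Y)^p = 335/1024, (nabla_X Y)^q = 1577/1408

E = 1, F = 0, G = 121/16 at the point
E_p = 0, E_q = 0, F_p = 0, F_q = 0, G_p = -11/2, G_q = 0
EG - F^2 = 121/16;  g^inv = (16/121) * [[121/16, 0], [0, 1]]
first-kind symbols [ij,l] = (1/2)(d_i g_jl + d_j g_il - d_l g_ij): [pp,p] = E_p/2 = 0, [pp,q] = F_p - E_q/2 = 0, [pq,p] = E_q/2 = 0, [pq,q] = G_p/2 = -11/4, [qq,p] = F_q - G_p/2 = 11/4, [qq,q] = G_q/2 = 0
Gamma^p_ij = (G*[ij,p] - F*[ij,q])/(EG - F^2), Gamma^q_ij = (E*[ij,q] - F*[ij,p])/(EG - F^2)
Gamma_ppp = 0, Gamma_ppq = 0, Gamma_pqq = 11/4, Gamma_qpp = 0, Gamma_qpq = -4/11, Gamma_qqq = 0
X = (1/16, 5/8), Y = (-5/8, 9/32) at the point


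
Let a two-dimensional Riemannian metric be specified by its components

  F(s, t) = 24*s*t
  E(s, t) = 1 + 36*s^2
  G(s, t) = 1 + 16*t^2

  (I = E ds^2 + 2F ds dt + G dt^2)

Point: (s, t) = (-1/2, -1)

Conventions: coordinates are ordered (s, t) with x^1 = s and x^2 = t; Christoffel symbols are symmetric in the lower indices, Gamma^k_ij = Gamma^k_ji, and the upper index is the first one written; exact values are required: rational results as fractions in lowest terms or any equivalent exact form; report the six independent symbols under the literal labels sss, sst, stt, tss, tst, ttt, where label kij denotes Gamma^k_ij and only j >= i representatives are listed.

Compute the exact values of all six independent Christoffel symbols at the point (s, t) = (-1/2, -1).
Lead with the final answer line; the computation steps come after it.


Answer: Gamma_sss = -9/13, Gamma_sst = 0, Gamma_stt = -6/13, Gamma_tss = -12/13, Gamma_tst = 0, Gamma_ttt = -8/13

E = 10, F = 12, G = 17 at the point
E_s = -36, E_t = 0, F_s = -24, F_t = -12, G_s = 0, G_t = -32
EG - F^2 = 26;  g^inv = (1/26) * [[17, -12], [-12, 10]]
first-kind symbols [ij,l] = (1/2)(d_i g_jl + d_j g_il - d_l g_ij): [ss,s] = E_s/2 = -18, [ss,t] = F_s - E_t/2 = -24, [st,s] = E_t/2 = 0, [st,t] = G_s/2 = 0, [tt,s] = F_t - G_s/2 = -12, [tt,t] = G_t/2 = -16
Gamma^s_ij = (G*[ij,s] - F*[ij,t])/(EG - F^2), Gamma^t_ij = (E*[ij,t] - F*[ij,s])/(EG - F^2)


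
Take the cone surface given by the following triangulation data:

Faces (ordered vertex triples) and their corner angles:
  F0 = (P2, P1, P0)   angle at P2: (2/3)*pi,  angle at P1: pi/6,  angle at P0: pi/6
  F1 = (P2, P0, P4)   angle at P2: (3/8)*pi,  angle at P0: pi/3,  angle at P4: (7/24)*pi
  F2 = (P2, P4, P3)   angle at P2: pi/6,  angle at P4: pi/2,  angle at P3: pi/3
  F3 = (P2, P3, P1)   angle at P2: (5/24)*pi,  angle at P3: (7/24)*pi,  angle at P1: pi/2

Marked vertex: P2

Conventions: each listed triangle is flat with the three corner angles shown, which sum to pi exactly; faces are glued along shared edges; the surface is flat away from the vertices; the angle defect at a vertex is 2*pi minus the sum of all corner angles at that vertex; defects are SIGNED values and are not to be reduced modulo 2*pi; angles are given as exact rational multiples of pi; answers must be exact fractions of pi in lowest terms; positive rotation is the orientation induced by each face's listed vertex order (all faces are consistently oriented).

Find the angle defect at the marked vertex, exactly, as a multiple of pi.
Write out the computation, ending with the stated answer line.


Sum of corner angles at P2: (17/12)*pi
defect = 2*pi - (17/12)*pi

Answer: defect(P2) = (7/12)*pi


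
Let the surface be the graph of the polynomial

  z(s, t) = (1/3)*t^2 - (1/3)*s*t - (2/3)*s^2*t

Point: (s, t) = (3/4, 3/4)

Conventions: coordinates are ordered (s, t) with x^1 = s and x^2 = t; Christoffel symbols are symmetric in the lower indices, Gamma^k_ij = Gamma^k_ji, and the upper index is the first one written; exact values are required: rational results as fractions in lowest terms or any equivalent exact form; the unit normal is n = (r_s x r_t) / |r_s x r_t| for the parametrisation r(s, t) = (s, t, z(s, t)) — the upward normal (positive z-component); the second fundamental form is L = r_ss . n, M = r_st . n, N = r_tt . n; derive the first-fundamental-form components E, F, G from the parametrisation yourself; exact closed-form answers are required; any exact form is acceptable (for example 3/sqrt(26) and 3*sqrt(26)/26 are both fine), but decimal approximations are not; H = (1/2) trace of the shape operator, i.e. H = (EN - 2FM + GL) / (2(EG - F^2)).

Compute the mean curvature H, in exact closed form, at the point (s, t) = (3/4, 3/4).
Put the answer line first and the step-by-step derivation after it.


Answer: H = 500*sqrt(129)/49923

z_s = -1, z_t = -1/8, z_ss = -1, z_st = -4/3, z_tt = 2/3
E = 2, F = 1/8, G = 65/64; answer radicand W^2 = 129/64
unnormalised second-form numerators: l = -1, m = -4/3, n = 2/3; L = l/sqrt(129/64), and similarly M = m/sqrt(W^2), N = n/sqrt(W^2)
H = (E*n - 2*F*m + G*l) / (2*(EG - F^2)*sqrt(W^2)); E*n - 2*F*m + G*l = 125/192, EG - F^2 = 129/64, so H = (125/774)/sqrt(129/64)


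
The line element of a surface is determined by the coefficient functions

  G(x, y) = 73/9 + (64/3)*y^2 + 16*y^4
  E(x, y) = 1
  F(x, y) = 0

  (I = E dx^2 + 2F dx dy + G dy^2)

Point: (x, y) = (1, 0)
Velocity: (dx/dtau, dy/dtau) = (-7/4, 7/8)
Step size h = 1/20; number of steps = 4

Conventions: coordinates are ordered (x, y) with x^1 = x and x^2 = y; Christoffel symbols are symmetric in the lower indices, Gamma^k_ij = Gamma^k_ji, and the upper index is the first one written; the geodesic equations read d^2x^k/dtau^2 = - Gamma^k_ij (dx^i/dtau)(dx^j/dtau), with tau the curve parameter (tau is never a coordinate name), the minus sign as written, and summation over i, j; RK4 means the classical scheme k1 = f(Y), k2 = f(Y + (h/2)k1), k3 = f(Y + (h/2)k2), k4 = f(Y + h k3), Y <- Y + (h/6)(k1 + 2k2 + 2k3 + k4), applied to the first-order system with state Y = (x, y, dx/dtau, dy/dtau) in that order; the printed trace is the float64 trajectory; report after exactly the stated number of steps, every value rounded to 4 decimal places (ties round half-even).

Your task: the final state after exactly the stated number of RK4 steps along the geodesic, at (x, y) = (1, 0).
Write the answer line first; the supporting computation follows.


Answer: x = 0.6500, y = 0.1727, dx/dtau = -1.7500, dy/dtau = 0.8419

f(Y) = (dx/dtau, dy/dtau, -Gamma^x_ij Y'^i Y'^j, -Gamma^y_ij Y'^i Y'^j) with the Gammas evaluated at the stage position; h = 0.050000; intermediate values shown to 6 dp
step 0: x = 1.0000, y = 0.0000, dx/dtau = -1.7500, dy/dtau = 0.8750
step 1:
  k1: at (x, y) = (1.000000, 0.000000), (dx/dtau, dy/dtau) = (-1.750000, 0.875000); Gamma_xxx = 0.000000, Gamma_xxy = 0.000000, Gamma_xyy = 0.000000, Gamma_yxx = 0.000000, Gamma_yxy = 0.000000, Gamma_yyy = 0.000000; k1 = (-1.750000, 0.875000, 0.000000, 0.000000)
  k2: at (x, y) = (0.956250, 0.021875), (dx/dtau, dy/dtau) = (-1.750000, 0.875000); Gamma_xxx = 0.000000, Gamma_xxy = 0.000000, Gamma_xyy = 0.000000, Gamma_yxx = 0.000000, Gamma_yxy = 0.000000, Gamma_yyy = 0.057503; k2 = (-1.750000, 0.875000, 0.000000, -0.044026)
  k3: at (x, y) = (0.956250, 0.021875), (dx/dtau, dy/dtau) = (-1.750000, 0.873899); Gamma_xxx = 0.000000, Gamma_xxy = 0.000000, Gamma_xyy = 0.000000, Gamma_yxx = 0.000000, Gamma_yxy = 0.000000, Gamma_yyy = 0.057503; k3 = (-1.750000, 0.873899, 0.000000, -0.043915)
  k4: at (x, y) = (0.912500, 0.043695), (dx/dtau, dy/dtau) = (-1.750000, 0.872804); Gamma_xxx = 0.000000, Gamma_xxy = 0.000000, Gamma_xyy = 0.000000, Gamma_yxx = 0.000000, Gamma_yxy = 0.000000, Gamma_yyy = 0.114676; k4 = (-1.750000, 0.872804, 0.000000, -0.087359)
  Y <- Y + (h/6)(k1 + 2k2 + 2k3 + k4): x = 0.9125, y = 0.0437, dx/dtau = -1.7500, dy/dtau = 0.8728
step 2:
  k1: at (x, y) = (0.912500, 0.043713), (dx/dtau, dy/dtau) = (-1.750000, 0.872806); Gamma_xxx = 0.000000, Gamma_xxy = 0.000000, Gamma_xyy = 0.000000, Gamma_yxx = 0.000000, Gamma_yxy = 0.000000, Gamma_yyy = 0.114724; k1 = (-1.750000, 0.872806, 0.000000, -0.087396)
  k2: at (x, y) = (0.868750, 0.065534), (dx/dtau, dy/dtau) = (-1.750000, 0.870621); Gamma_xxx = 0.000000, Gamma_xxy = 0.000000, Gamma_xyy = 0.000000, Gamma_yxx = 0.000000, Gamma_yxy = 0.000000, Gamma_yyy = 0.171529; k2 = (-1.750000, 0.870621, 0.000000, -0.130016)
  k3: at (x, y) = (0.868750, 0.065479), (dx/dtau, dy/dtau) = (-1.750000, 0.869556); Gamma_xxx = 0.000000, Gamma_xxy = 0.000000, Gamma_xyy = 0.000000, Gamma_yxx = 0.000000, Gamma_yxy = 0.000000, Gamma_yyy = 0.171387; k3 = (-1.750000, 0.869556, 0.000000, -0.129591)
  k4: at (x, y) = (0.825000, 0.087191), (dx/dtau, dy/dtau) = (-1.750000, 0.866327); Gamma_xxx = 0.000000, Gamma_xxy = 0.000000, Gamma_xyy = 0.000000, Gamma_yxx = 0.000000, Gamma_yxy = 0.000000, Gamma_yyy = 0.227368; k4 = (-1.750000, 0.866327, 0.000000, -0.170644)
  Y <- Y + (h/6)(k1 + 2k2 + 2k3 + k4): x = 0.8250, y = 0.0872, dx/dtau = -1.7500, dy/dtau = 0.8663
step 3:
  k1: at (x, y) = (0.825000, 0.087209), (dx/dtau, dy/dtau) = (-1.750000, 0.866329); Gamma_xxx = 0.000000, Gamma_xxy = 0.000000, Gamma_xyy = 0.000000, Gamma_yxx = 0.000000, Gamma_yxy = 0.000000, Gamma_yyy = 0.227414; k1 = (-1.750000, 0.866329, 0.000000, -0.170680)
  k2: at (x, y) = (0.781250, 0.108867), (dx/dtau, dy/dtau) = (-1.750000, 0.862062); Gamma_xxx = 0.000000, Gamma_xxy = 0.000000, Gamma_xyy = 0.000000, Gamma_yxx = 0.000000, Gamma_yxy = 0.000000, Gamma_yyy = 0.282541; k2 = (-1.750000, 0.862062, 0.000000, -0.209970)
  k3: at (x, y) = (0.781250, 0.108761), (dx/dtau, dy/dtau) = (-1.750000, 0.861080); Gamma_xxx = 0.000000, Gamma_xxy = 0.000000, Gamma_xyy = 0.000000, Gamma_yxx = 0.000000, Gamma_yxy = 0.000000, Gamma_yyy = 0.282271; k3 = (-1.750000, 0.861080, 0.000000, -0.209292)
  k4: at (x, y) = (0.737500, 0.130263), (dx/dtau, dy/dtau) = (-1.750000, 0.855865); Gamma_xxx = 0.000000, Gamma_xxy = 0.000000, Gamma_xyy = 0.000000, Gamma_yxx = 0.000000, Gamma_yxy = 0.000000, Gamma_yyy = 0.336138; k4 = (-1.750000, 0.855865, 0.000000, -0.246222)
  Y <- Y + (h/6)(k1 + 2k2 + 2k3 + k4): x = 0.7375, y = 0.1303, dx/dtau = -1.7500, dy/dtau = 0.8559
step 4:
  k1: at (x, y) = (0.737500, 0.130280), (dx/dtau, dy/dtau) = (-1.750000, 0.855867); Gamma_xxx = 0.000000, Gamma_xxy = 0.000000, Gamma_xyy = 0.000000, Gamma_yxx = 0.000000, Gamma_yxy = 0.000000, Gamma_yyy = 0.336179; k1 = (-1.750000, 0.855867, 0.000000, -0.246254)
  k2: at (x, y) = (0.693750, 0.151676), (dx/dtau, dy/dtau) = (-1.750000, 0.849711); Gamma_xxx = 0.000000, Gamma_xxy = 0.000000, Gamma_xyy = 0.000000, Gamma_yxx = 0.000000, Gamma_yxy = 0.000000, Gamma_yyy = 0.388767; k2 = (-1.750000, 0.849711, 0.000000, -0.280693)
  k3: at (x, y) = (0.693750, 0.151523), (dx/dtau, dy/dtau) = (-1.750000, 0.848850); Gamma_xxx = 0.000000, Gamma_xxy = 0.000000, Gamma_xyy = 0.000000, Gamma_yxx = 0.000000, Gamma_yxy = 0.000000, Gamma_yyy = 0.388392; k3 = (-1.750000, 0.848850, 0.000000, -0.279855)
  k4: at (x, y) = (0.650000, 0.172722), (dx/dtau, dy/dtau) = (-1.750000, 0.841875); Gamma_xxx = 0.000000, Gamma_xxy = 0.000000, Gamma_xyy = 0.000000, Gamma_yxx = 0.000000, Gamma_yxy = 0.000000, Gamma_yyy = 0.439366; k4 = (-1.750000, 0.841875, 0.000000, -0.311402)
  Y <- Y + (h/6)(k1 + 2k2 + 2k3 + k4): x = 0.6500, y = 0.1727, dx/dtau = -1.7500, dy/dtau = 0.8419
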